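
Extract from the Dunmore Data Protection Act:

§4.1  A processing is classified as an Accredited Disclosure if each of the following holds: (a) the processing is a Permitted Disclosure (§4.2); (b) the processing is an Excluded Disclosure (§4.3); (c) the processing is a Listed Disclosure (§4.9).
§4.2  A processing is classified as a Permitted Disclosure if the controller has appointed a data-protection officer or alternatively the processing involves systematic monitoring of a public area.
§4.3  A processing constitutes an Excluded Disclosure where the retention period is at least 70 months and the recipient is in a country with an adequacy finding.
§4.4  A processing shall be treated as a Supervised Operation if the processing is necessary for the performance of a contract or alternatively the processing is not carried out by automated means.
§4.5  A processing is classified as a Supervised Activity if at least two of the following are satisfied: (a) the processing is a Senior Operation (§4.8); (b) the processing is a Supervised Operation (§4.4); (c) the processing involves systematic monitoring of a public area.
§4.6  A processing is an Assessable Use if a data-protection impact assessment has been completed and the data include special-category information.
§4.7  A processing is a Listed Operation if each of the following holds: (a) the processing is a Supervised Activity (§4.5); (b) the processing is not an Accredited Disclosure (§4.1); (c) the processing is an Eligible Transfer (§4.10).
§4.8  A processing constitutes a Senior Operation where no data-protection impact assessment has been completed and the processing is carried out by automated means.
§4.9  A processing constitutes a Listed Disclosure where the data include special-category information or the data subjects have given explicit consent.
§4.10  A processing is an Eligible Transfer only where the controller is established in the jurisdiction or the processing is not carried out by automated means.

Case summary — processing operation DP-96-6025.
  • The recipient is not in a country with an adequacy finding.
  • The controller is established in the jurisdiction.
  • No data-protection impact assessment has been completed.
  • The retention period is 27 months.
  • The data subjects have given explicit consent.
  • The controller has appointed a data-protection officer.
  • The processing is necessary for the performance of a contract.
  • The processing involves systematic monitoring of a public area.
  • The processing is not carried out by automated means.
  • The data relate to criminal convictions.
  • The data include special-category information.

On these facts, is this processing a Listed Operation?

§4.8 — Senior Operation: [no data-protection impact assessment has been completed? yes] AND [the processing is carried out by automated means? no] → not satisfied.
§4.4 — Supervised Operation: [the processing is necessary for the performance of a contract? yes] OR [the processing is not carried out by automated means? yes] → satisfied.
§4.5 — Supervised Activity: Senior Operation (§4.8)? no; Supervised Operation (§4.4)? yes; the processing involves systematic monitoring of a public area? yes — 2 of 3 hold (need ≥2) → satisfied.
§4.2 — Permitted Disclosure: [the controller has appointed a data-protection officer? yes] OR [the processing involves systematic monitoring of a public area? yes] → satisfied.
§4.3 — Excluded Disclosure: [retention period: 27 months ≥ 70 months? no] AND [the recipient is in a country with an adequacy finding? no] → not satisfied.
§4.9 — Listed Disclosure: [the data include special-category information? yes] OR [the data subjects have given explicit consent? yes] → satisfied.
§4.1 — Accredited Disclosure: [Permitted Disclosure (§4.2)? yes] AND [Excluded Disclosure (§4.3)? no] AND [Listed Disclosure (§4.9)? yes] → not satisfied.
§4.10 — Eligible Transfer: [the controller is established in the jurisdiction? yes] OR [the processing is not carried out by automated means? yes] → satisfied.
§4.7 — Listed Operation: [Supervised Activity (§4.5)? yes] AND [not an Accredited Disclosure (§4.1)? yes] AND [Eligible Transfer (§4.10)? yes] → satisfied.

Yes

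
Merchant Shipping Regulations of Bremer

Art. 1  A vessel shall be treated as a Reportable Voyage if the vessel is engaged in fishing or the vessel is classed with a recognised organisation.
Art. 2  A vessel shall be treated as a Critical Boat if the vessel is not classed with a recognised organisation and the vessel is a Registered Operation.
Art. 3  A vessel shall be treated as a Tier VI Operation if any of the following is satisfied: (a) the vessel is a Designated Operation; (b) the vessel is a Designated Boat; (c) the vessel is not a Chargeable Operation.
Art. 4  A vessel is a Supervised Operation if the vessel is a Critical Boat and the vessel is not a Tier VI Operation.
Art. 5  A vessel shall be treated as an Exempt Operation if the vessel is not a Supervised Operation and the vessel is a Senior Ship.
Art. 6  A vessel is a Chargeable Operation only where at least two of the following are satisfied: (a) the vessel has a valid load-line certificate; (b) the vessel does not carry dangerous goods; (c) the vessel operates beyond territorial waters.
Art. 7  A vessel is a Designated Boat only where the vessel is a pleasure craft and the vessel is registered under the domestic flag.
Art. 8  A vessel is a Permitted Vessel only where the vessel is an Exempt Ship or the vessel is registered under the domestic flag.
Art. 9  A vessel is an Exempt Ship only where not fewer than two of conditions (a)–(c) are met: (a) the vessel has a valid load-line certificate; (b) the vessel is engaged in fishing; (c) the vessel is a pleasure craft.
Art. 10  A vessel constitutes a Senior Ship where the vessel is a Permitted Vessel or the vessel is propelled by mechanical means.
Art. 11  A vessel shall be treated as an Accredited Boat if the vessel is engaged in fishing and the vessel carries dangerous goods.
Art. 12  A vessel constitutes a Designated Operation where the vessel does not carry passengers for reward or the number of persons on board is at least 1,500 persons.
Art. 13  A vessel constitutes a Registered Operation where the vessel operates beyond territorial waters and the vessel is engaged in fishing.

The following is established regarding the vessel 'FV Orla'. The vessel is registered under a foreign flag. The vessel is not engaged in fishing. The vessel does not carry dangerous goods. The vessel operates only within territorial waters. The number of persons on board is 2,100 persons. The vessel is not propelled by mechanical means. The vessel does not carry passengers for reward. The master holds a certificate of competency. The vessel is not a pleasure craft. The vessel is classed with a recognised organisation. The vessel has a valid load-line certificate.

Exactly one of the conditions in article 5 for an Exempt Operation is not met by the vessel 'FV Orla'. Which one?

Senior Ship

Under article 13: the vessel operates beyond territorial waters? no; and the vessel is engaged in fishing? no. So the vessel is not a Registered Operation.
Under article 2: the vessel is not classed with a recognised organisation? no; and Registered Operation (article 13)? no. So the vessel is not a Critical Boat.
Under article 12: the vessel does not carry passengers for reward? yes; or number of persons on board: 2,100 persons ≥ 1,500 persons? yes. So the vessel is a Designated Operation.
Under article 7: the vessel is a pleasure craft? no; and the vessel is registered under the domestic flag? no. So the vessel is not a Designated Boat.
Under article 6: the vessel has a valid load-line certificate? yes; the vessel does not carry dangerous goods? yes; the vessel operates beyond territorial waters? no — 2 of 3 hold (need ≥2) → satisfied.
Under article 3: Designated Operation (article 12)? yes; or Designated Boat (article 7)? no; or not a Chargeable Operation (article 6)? no. So the vessel is a Tier VI Operation.
Under article 4: Critical Boat (article 2)? no; and not a Tier VI Operation (article 3)? no. So the vessel is not a Supervised Operation.
Under article 9: the vessel has a valid load-line certificate? yes; the vessel is engaged in fishing? no; the vessel is a pleasure craft? no — 1 of 3 hold (need ≥2) → not satisfied.
Under article 8: Exempt Ship (article 9)? no; or the vessel is registered under the domestic flag? no. So the vessel is not a Permitted Vessel.
Under article 10: Permitted Vessel (article 8)? no; or the vessel is propelled by mechanical means? no. So the vessel is not a Senior Ship.
Under article 5: not a Supervised Operation (article 4)? yes; and Senior Ship (article 10)? no. So the vessel is not an Exempt Operation.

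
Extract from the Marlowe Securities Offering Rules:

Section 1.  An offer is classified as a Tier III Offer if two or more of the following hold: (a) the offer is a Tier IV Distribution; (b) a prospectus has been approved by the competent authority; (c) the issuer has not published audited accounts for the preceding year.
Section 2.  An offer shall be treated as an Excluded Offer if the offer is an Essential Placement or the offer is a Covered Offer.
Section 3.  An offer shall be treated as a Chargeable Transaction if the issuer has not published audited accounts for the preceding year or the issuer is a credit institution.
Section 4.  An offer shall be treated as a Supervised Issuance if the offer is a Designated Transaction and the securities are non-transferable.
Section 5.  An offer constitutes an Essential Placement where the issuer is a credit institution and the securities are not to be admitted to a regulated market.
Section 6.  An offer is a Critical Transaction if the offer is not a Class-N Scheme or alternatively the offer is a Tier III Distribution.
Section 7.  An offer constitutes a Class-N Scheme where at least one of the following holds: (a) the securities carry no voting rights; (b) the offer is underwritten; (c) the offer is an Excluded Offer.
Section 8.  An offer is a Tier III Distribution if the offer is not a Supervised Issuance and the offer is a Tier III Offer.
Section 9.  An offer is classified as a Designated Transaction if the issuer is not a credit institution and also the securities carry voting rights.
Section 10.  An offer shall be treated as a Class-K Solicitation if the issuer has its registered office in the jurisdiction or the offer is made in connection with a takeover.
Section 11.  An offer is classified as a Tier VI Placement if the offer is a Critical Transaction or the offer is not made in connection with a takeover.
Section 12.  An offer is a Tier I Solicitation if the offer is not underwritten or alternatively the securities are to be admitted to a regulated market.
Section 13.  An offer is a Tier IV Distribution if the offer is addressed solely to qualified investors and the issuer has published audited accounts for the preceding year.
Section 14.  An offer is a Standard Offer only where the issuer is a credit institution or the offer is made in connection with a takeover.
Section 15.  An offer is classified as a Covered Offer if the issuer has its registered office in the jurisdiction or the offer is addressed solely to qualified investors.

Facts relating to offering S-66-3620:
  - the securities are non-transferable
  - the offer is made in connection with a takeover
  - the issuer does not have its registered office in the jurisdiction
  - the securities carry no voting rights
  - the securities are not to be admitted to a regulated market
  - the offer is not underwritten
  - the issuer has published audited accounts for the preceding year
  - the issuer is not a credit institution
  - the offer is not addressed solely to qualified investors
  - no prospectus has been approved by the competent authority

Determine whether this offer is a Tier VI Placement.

Under section 5: the issuer is a credit institution? no; and the securities are not to be admitted to a regulated market? yes. So the offer is not an Essential Placement.
Under section 15: the issuer has its registered office in the jurisdiction? no; or the offer is addressed solely to qualified investors? no. So the offer is not a Covered Offer.
Under section 2: Essential Placement (section 5)? no; or Covered Offer (section 15)? no. So the offer is not an Excluded Offer.
Under section 7: the securities carry no voting rights? yes; or the offer is underwritten? no; or Excluded Offer (section 2)? no. So the offer is a Class-N Scheme.
Under section 9: the issuer is not a credit institution? yes; and the securities carry voting rights? no. So the offer is not a Designated Transaction.
Under section 4: Designated Transaction (section 9)? no; and the securities are non-transferable? yes. So the offer is not a Supervised Issuance.
Under section 13: the offer is addressed solely to qualified investors? no; and the issuer has published audited accounts for the preceding year? yes. So the offer is not a Tier IV Distribution.
Under section 1: Tier IV Distribution (section 13)? no; a prospectus has been approved by the competent authority? no; the issuer has not published audited accounts for the preceding year? no — 0 of 3 hold (need ≥2) → not satisfied.
Under section 8: not a Supervised Issuance (section 4)? yes; and Tier III Offer (section 1)? no. So the offer is not a Tier III Distribution.
Under section 6: not a Class-N Scheme (section 7)? no; or Tier III Distribution (section 8)? no. So the offer is not a Critical Transaction.
Under section 11: Critical Transaction (section 6)? no; or the offer is not made in connection with a takeover? no. So the offer is not a Tier VI Placement.

No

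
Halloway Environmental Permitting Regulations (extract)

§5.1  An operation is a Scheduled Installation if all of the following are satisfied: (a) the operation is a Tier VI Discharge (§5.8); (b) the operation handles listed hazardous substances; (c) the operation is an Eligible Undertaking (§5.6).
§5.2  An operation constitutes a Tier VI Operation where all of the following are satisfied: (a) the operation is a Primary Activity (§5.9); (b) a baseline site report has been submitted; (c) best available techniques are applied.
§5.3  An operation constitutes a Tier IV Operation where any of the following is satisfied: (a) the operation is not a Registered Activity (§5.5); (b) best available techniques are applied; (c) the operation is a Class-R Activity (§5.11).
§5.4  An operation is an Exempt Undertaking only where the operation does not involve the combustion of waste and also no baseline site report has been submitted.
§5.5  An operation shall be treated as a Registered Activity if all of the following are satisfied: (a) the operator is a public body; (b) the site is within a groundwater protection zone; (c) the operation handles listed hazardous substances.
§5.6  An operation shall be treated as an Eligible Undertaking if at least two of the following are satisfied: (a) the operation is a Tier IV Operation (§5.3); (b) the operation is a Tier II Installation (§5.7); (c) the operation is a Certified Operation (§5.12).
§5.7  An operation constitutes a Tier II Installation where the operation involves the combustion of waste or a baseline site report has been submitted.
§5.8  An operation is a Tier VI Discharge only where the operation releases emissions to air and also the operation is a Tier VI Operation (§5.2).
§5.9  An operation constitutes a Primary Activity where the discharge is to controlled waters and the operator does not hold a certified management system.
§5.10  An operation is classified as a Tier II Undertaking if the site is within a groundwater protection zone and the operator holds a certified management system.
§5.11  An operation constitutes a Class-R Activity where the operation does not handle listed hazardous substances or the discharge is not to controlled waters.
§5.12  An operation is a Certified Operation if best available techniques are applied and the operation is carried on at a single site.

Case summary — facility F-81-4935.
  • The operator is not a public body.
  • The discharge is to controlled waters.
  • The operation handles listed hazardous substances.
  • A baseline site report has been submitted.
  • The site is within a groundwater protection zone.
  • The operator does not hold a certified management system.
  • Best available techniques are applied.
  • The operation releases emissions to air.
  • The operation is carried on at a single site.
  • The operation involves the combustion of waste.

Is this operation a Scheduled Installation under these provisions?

Yes

§5.9 — Primary Activity: [the discharge is to controlled waters? yes] AND [the operator does not hold a certified management system? yes] → satisfied.
§5.2 — Tier VI Operation: [Primary Activity (§5.9)? yes] AND [a baseline site report has been submitted? yes] AND [best available techniques are applied? yes] → satisfied.
§5.8 — Tier VI Discharge: [the operation releases emissions to air? yes] AND [Tier VI Operation (§5.2)? yes] → satisfied.
§5.5 — Registered Activity: [the operator is a public body? no] AND [the site is within a groundwater protection zone? yes] AND [the operation handles listed hazardous substances? yes] → not satisfied.
§5.11 — Class-R Activity: [the operation does not handle listed hazardous substances? no] OR [the discharge is not to controlled waters? no] → not satisfied.
§5.3 — Tier IV Operation: [not a Registered Activity (§5.5)? yes] OR [best available techniques are applied? yes] OR [Class-R Activity (§5.11)? no] → satisfied.
§5.7 — Tier II Installation: [the operation involves the combustion of waste? yes] OR [a baseline site report has been submitted? yes] → satisfied.
§5.12 — Certified Operation: [best available techniques are applied? yes] AND [the operation is carried on at a single site? yes] → satisfied.
§5.6 — Eligible Undertaking: Tier IV Operation (§5.3)? yes; Tier II Installation (§5.7)? yes; Certified Operation (§5.12)? yes — 3 of 3 hold (need ≥2) → satisfied.
§5.1 — Scheduled Installation: [Tier VI Discharge (§5.8)? yes] AND [the operation handles listed hazardous substances? yes] AND [Eligible Undertaking (§5.6)? yes] → satisfied.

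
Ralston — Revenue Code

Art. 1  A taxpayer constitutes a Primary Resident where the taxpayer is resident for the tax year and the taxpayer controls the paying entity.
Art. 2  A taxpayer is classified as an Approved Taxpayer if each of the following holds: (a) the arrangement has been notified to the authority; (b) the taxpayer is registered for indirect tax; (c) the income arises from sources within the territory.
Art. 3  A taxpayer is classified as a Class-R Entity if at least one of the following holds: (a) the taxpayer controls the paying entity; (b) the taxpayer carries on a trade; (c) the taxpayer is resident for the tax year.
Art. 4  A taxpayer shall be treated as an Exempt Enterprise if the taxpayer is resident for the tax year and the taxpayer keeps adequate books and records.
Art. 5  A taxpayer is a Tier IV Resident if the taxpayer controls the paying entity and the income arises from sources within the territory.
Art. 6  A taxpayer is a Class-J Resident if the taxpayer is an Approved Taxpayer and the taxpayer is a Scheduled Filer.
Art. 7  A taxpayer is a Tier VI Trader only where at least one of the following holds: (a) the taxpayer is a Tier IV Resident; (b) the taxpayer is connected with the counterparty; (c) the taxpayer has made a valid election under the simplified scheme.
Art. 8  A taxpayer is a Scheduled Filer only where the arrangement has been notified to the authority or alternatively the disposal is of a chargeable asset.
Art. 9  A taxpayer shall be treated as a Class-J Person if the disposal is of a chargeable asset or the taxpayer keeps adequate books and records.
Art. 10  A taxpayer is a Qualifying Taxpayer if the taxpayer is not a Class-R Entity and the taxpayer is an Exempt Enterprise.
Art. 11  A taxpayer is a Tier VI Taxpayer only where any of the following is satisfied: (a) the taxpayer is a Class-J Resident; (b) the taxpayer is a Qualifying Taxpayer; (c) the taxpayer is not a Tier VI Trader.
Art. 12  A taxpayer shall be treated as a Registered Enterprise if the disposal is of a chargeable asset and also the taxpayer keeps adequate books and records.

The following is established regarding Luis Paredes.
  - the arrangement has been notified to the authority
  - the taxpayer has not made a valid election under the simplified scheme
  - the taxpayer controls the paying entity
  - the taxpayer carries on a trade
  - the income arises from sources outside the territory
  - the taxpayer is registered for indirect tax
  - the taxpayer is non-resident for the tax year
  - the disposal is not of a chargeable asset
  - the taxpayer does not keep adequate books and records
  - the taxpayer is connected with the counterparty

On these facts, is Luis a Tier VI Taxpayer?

No

Under article 2: the arrangement has been notified to the authority? yes; and the taxpayer is registered for indirect tax? yes; and the income arises from sources within the territory? no. So the taxpayer is not an Approved Taxpayer.
Under article 8: the arrangement has been notified to the authority? yes; or the disposal is of a chargeable asset? no. So the taxpayer is a Scheduled Filer.
Under article 6: Approved Taxpayer (article 2)? no; and Scheduled Filer (article 8)? yes. So the taxpayer is not a Class-J Resident.
Under article 3: the taxpayer controls the paying entity? yes; or the taxpayer carries on a trade? yes; or the taxpayer is resident for the tax year? no. So the taxpayer is a Class-R Entity.
Under article 4: the taxpayer is resident for the tax year? no; and the taxpayer keeps adequate books and records? no. So the taxpayer is not an Exempt Enterprise.
Under article 10: not a Class-R Entity (article 3)? no; and Exempt Enterprise (article 4)? no. So the taxpayer is not a Qualifying Taxpayer.
Under article 5: the taxpayer controls the paying entity? yes; and the income arises from sources within the territory? no. So the taxpayer is not a Tier IV Resident.
Under article 7: Tier IV Resident (article 5)? no; or the taxpayer is connected with the counterparty? yes; or the taxpayer has made a valid election under the simplified scheme? no. So the taxpayer is a Tier VI Trader.
Under article 11: Class-J Resident (article 6)? no; or Qualifying Taxpayer (article 10)? no; or not a Tier VI Trader (article 7)? no. So the taxpayer is not a Tier VI Taxpayer.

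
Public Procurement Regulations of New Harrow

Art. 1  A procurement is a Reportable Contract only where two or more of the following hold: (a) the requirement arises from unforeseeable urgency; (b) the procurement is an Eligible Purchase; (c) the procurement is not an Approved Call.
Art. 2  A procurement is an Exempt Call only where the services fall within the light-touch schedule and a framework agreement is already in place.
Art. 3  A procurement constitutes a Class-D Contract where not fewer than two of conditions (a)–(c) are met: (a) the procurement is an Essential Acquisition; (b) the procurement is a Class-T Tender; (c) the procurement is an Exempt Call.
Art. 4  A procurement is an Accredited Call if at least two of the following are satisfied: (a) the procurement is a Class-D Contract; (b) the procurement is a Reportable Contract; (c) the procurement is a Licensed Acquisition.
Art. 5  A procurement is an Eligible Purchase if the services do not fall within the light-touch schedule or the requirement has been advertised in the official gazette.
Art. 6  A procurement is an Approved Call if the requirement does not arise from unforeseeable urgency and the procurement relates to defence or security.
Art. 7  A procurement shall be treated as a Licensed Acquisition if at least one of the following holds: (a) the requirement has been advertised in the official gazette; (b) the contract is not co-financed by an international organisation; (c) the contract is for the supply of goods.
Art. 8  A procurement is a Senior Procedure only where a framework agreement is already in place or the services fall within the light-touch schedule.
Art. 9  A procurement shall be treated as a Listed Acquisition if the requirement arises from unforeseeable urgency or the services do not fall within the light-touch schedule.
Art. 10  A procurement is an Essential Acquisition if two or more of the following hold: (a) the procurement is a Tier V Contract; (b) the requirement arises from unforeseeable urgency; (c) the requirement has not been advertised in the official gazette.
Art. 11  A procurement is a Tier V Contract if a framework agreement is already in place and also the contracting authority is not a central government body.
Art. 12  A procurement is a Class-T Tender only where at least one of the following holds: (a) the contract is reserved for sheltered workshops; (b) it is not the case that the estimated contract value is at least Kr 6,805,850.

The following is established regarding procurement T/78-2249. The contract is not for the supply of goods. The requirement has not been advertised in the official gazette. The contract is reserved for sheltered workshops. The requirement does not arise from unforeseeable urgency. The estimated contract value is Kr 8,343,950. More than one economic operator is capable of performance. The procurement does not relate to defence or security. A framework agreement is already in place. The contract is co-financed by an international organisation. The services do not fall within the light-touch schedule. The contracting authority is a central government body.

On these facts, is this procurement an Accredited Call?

article 11 — Tier V Contract: [a framework agreement is already in place? yes] AND [the contracting authority is not a central government body? no] → not satisfied.
article 10 — Essential Acquisition: Tier V Contract (article 11)? no; the requirement arises from unforeseeable urgency? no; the requirement has not been advertised in the official gazette? yes — 1 of 3 hold (need ≥2) → not satisfied.
article 12 — Class-T Tender: [the contract is reserved for sheltered workshops? yes] OR [estimated contract value: Kr 8,343,950 ≥ Kr 6,805,850? yes, so negated condition no] → satisfied.
article 2 — Exempt Call: [the services fall within the light-touch schedule? no] AND [a framework agreement is already in place? yes] → not satisfied.
article 3 — Class-D Contract: Essential Acquisition (article 10)? no; Class-T Tender (article 12)? yes; Exempt Call (article 2)? no — 1 of 3 hold (need ≥2) → not satisfied.
article 5 — Eligible Purchase: [the services do not fall within the light-touch schedule? yes] OR [the requirement has been advertised in the official gazette? no] → satisfied.
article 6 — Approved Call: [the requirement does not arise from unforeseeable urgency? yes] AND [the procurement relates to defence or security? no] → not satisfied.
article 1 — Reportable Contract: the requirement arises from unforeseeable urgency? no; Eligible Purchase (article 5)? yes; not an Approved Call (article 6)? yes — 2 of 3 hold (need ≥2) → satisfied.
article 7 — Licensed Acquisition: [the requirement has been advertised in the official gazette? no] OR [the contract is not co-financed by an international organisation? no] OR [the contract is for the supply of goods? no] → not satisfied.
article 4 — Accredited Call: Class-D Contract (article 3)? no; Reportable Contract (article 1)? yes; Licensed Acquisition (article 7)? no — 1 of 3 hold (need ≥2) → not satisfied.

No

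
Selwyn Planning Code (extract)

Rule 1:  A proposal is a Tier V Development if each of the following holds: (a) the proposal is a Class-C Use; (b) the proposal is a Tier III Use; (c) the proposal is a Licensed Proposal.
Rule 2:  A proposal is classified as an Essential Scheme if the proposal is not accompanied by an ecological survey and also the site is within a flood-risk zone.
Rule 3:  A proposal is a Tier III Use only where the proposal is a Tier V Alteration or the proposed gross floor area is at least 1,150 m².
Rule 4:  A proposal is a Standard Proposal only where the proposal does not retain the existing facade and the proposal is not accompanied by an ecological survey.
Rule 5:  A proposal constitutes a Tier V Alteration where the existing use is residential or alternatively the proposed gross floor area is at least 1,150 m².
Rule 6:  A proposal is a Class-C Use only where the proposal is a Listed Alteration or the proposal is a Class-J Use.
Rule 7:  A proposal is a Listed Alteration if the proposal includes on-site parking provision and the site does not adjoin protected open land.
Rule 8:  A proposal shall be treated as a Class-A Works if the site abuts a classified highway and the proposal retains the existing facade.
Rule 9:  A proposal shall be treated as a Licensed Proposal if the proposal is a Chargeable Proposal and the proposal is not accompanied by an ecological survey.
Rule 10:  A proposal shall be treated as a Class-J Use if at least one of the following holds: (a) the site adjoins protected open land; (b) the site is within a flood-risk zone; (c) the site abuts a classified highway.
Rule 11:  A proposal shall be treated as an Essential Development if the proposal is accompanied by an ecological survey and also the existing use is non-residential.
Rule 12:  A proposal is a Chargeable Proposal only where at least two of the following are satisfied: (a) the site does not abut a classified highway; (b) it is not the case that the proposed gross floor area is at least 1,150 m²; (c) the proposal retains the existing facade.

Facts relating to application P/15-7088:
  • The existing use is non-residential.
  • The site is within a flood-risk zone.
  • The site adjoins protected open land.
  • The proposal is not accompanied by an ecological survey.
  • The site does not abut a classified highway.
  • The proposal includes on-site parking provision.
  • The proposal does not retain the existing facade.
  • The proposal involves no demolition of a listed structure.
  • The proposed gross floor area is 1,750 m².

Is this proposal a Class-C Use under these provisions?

Under rule 7: the proposal includes on-site parking provision? yes; and the site does not adjoin protected open land? no. So the proposal is not a Listed Alteration.
Under rule 10: the site adjoins protected open land? yes; or the site is within a flood-risk zone? yes; or the site abuts a classified highway? no. So the proposal is a Class-J Use.
Under rule 6: Listed Alteration (rule 7)? no; or Class-J Use (rule 10)? yes. So the proposal is a Class-C Use.

Yes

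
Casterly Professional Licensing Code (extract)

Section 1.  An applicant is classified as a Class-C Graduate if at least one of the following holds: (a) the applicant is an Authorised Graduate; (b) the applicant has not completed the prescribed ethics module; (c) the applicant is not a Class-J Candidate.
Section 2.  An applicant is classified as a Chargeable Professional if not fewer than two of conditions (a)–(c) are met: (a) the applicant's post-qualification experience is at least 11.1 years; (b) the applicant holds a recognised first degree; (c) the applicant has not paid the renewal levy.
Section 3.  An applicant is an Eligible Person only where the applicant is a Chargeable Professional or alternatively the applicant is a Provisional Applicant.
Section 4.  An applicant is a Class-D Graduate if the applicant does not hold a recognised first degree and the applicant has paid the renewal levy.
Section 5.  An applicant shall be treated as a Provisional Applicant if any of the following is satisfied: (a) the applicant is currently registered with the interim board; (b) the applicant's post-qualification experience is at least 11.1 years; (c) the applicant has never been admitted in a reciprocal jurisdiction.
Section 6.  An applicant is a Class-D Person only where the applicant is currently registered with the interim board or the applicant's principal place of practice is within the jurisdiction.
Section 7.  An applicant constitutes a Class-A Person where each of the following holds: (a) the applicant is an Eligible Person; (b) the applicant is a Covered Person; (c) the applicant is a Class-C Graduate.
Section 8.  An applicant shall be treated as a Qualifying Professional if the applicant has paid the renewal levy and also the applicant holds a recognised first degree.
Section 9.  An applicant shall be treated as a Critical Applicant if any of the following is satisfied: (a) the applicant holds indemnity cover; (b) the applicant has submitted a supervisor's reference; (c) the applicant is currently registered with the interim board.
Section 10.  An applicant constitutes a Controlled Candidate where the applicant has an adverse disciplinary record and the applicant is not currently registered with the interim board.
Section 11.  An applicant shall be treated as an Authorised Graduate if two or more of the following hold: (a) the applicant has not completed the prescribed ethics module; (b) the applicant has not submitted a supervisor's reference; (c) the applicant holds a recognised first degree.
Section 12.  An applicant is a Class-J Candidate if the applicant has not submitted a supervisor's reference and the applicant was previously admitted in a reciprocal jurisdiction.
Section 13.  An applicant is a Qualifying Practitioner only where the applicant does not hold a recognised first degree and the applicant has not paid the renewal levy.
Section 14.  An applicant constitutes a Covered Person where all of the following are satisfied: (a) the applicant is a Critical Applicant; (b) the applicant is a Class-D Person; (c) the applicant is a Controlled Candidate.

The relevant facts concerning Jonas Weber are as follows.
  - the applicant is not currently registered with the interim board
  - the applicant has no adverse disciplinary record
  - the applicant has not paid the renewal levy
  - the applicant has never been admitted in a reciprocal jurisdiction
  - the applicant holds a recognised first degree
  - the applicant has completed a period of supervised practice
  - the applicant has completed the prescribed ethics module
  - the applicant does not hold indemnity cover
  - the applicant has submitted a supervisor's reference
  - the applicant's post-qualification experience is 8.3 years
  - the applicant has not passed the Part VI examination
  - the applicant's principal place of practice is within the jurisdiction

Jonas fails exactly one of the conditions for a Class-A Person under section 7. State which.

Covered Person

section 2 — Chargeable Professional: applicant's post-qualification experience: 8.3 years ≥ 11.1 years? no; the applicant holds a recognised first degree? yes; the applicant has not paid the renewal levy? yes — 2 of 3 hold (need ≥2) → satisfied.
section 5 — Provisional Applicant: [the applicant is currently registered with the interim board? no] OR [applicant's post-qualification experience: 8.3 years ≥ 11.1 years? no] OR [the applicant has never been admitted in a reciprocal jurisdiction? yes] → satisfied.
section 3 — Eligible Person: [Chargeable Professional (section 2)? yes] OR [Provisional Applicant (section 5)? yes] → satisfied.
section 9 — Critical Applicant: [the applicant holds indemnity cover? no] OR [the applicant has submitted a supervisor's reference? yes] OR [the applicant is currently registered with the interim board? no] → satisfied.
section 6 — Class-D Person: [the applicant is currently registered with the interim board? no] OR [the applicant's principal place of practice is within the jurisdiction? yes] → satisfied.
section 10 — Controlled Candidate: [the applicant has an adverse disciplinary record? no] AND [the applicant is not currently registered with the interim board? yes] → not satisfied.
section 14 — Covered Person: [Critical Applicant (section 9)? yes] AND [Class-D Person (section 6)? yes] AND [Controlled Candidate (section 10)? no] → not satisfied.
section 11 — Authorised Graduate: the applicant has not completed the prescribed ethics module? no; the applicant has not submitted a supervisor's reference? no; the applicant holds a recognised first degree? yes — 1 of 3 hold (need ≥2) → not satisfied.
section 12 — Class-J Candidate: [the applicant has not submitted a supervisor's reference? no] AND [the applicant was previously admitted in a reciprocal jurisdiction? no] → not satisfied.
section 1 — Class-C Graduate: [Authorised Graduate (section 11)? no] OR [the applicant has not completed the prescribed ethics module? no] OR [not a Class-J Candidate (section 12)? yes] → satisfied.
section 7 — Class-A Person: [Eligible Person (section 3)? yes] AND [Covered Person (section 14)? no] AND [Class-C Graduate (section 1)? yes] → not satisfied.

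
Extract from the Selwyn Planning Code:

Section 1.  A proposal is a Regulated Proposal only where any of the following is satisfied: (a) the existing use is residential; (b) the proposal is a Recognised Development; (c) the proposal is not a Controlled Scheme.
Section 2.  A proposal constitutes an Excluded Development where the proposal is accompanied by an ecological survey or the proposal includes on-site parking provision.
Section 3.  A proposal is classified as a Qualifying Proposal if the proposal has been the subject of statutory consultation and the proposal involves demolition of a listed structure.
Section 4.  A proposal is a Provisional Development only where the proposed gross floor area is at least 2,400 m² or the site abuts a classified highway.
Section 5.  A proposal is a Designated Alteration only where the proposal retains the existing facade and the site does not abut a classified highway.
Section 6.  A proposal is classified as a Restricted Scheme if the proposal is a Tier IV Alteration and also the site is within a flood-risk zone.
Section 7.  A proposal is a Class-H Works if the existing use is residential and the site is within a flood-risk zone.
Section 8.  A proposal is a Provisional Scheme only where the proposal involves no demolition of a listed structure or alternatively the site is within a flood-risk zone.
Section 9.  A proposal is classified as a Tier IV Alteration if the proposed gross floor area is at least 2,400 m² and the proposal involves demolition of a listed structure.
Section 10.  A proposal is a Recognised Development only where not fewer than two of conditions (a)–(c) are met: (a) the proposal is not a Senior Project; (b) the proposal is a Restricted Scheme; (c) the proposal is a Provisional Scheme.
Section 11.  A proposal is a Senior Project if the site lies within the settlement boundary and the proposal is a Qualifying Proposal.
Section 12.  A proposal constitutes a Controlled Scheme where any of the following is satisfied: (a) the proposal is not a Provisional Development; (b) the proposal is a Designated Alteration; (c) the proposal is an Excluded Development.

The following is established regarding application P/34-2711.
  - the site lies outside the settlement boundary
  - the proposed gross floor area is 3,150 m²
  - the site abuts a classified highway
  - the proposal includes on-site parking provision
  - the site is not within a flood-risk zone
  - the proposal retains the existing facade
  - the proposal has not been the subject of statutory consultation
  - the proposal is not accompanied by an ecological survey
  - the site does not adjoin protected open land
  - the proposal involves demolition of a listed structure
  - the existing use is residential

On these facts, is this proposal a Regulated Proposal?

section 3 — Qualifying Proposal: [the proposal has been the subject of statutory consultation? no] AND [the proposal involves demolition of a listed structure? yes] → not satisfied.
section 11 — Senior Project: [the site lies within the settlement boundary? no] AND [Qualifying Proposal (section 3)? no] → not satisfied.
section 9 — Tier IV Alteration: [proposed gross floor area: 3,150 m² ≥ 2,400 m²? yes] AND [the proposal involves demolition of a listed structure? yes] → satisfied.
section 6 — Restricted Scheme: [Tier IV Alteration (section 9)? yes] AND [the site is within a flood-risk zone? no] → not satisfied.
section 8 — Provisional Scheme: [the proposal involves no demolition of a listed structure? no] OR [the site is within a flood-risk zone? no] → not satisfied.
section 10 — Recognised Development: not a Senior Project (section 11)? yes; Restricted Scheme (section 6)? no; Provisional Scheme (section 8)? no — 1 of 3 hold (need ≥2) → not satisfied.
section 4 — Provisional Development: [proposed gross floor area: 3,150 m² ≥ 2,400 m²? yes] OR [the site abuts a classified highway? yes] → satisfied.
section 5 — Designated Alteration: [the proposal retains the existing facade? yes] AND [the site does not abut a classified highway? no] → not satisfied.
section 2 — Excluded Development: [the proposal is accompanied by an ecological survey? no] OR [the proposal includes on-site parking provision? yes] → satisfied.
section 12 — Controlled Scheme: [not a Provisional Development (section 4)? no] OR [Designated Alteration (section 5)? no] OR [Excluded Development (section 2)? yes] → satisfied.
section 1 — Regulated Proposal: [the existing use is residential? yes] OR [Recognised Development (section 10)? no] OR [not a Controlled Scheme (section 12)? no] → satisfied.

Yes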